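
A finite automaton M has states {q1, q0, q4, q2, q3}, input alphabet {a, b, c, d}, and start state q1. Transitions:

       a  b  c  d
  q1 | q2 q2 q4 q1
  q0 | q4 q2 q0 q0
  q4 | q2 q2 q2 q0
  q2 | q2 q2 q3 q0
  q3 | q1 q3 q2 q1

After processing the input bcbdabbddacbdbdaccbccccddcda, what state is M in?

q1 → q2 → q3 → q3 → q1 → q2 → q2 → q2 → q0 → q0 → q4 → q2 → q2 → q0 → q2 → q0 → q4 → q2 → q3 → q3 → q2 → q3 → q2 → q3 → q1 → q1 → q4 → q0 → q4

q4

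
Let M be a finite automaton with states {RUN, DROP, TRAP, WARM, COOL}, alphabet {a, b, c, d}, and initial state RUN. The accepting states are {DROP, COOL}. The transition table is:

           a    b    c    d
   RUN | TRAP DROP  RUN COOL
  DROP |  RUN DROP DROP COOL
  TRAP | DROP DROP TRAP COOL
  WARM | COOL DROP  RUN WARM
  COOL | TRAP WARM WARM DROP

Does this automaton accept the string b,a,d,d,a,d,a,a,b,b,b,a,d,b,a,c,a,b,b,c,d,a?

RUN → DROP → RUN → COOL → DROP → RUN → COOL → TRAP → DROP → DROP → DROP → DROP → RUN → COOL → WARM → COOL → WARM → COOL → WARM → DROP → DROP → COOL → TRAP
End state TRAP is not accepting.

No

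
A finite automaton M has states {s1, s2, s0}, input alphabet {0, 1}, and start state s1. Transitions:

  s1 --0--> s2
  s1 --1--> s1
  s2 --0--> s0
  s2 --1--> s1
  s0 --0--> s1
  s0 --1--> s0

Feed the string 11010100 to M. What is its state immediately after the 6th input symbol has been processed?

s1

s1 → s1 → s1 → s2 → s1 → s2 → s1
After 6 symbols: s1.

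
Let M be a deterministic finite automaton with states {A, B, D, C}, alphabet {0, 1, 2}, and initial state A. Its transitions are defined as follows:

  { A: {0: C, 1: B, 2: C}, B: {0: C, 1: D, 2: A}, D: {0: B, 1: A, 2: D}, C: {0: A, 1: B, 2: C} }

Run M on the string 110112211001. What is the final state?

B

A → B → D → B → D → A → C → C → B → D → B → C → B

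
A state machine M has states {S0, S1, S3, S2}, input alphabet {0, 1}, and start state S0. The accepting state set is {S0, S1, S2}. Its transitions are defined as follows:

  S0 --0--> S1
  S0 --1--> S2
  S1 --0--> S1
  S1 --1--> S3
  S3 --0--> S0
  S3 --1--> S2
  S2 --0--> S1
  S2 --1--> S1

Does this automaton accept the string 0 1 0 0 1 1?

Trace: S0 -0-> S1 -1-> S3 -0-> S0 -0-> S1 -1-> S3 -1-> S2
End state S2 is accepting.

Yes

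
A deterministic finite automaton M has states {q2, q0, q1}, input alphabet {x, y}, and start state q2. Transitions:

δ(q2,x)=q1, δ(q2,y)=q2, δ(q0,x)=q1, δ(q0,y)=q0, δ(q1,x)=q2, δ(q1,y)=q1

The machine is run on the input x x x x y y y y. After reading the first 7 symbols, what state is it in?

q2 → q1 → q2 → q1 → q2 → q2 → q2 → q2
After 7 symbols: q2.

q2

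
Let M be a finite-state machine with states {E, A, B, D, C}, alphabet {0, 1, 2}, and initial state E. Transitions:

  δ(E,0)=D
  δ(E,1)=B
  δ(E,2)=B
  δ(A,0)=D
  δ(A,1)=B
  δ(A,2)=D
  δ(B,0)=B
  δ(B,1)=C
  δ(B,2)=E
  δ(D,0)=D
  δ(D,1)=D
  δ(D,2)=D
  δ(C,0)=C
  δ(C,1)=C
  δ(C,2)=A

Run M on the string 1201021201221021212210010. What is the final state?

D

Trace: E -1-> B -2-> E -0-> D -1-> D -0-> D -2-> D -1-> D -2-> D -0-> D -1-> D -2-> D -2-> D -1-> D -0-> D -2-> D -1-> D -2-> D -1-> D -2-> D -2-> D -1-> D -0-> D -0-> D -1-> D -0-> D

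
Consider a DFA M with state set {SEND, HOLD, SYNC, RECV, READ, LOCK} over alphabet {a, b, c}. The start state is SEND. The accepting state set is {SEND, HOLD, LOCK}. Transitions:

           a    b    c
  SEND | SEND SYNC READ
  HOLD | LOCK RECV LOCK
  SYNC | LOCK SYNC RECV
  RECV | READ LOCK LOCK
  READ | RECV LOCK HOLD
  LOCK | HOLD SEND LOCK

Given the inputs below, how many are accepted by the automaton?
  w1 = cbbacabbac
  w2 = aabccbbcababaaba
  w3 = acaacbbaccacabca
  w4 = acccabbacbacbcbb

w1:
  start at SEND
  read 'c': SEND → READ
  read 'b': READ → LOCK
  read 'b': LOCK → SEND
  read 'a': SEND → SEND
  read 'c': SEND → READ
  read 'a': READ → RECV
  read 'b': RECV → LOCK
  read 'b': LOCK → SEND
  read 'a': SEND → SEND
  read 'c': SEND → READ
  end READ, rejected
w2:
  start at SEND
  read 'a': SEND → SEND
  read 'a': SEND → SEND
  read 'b': SEND → SYNC
  read 'c': SYNC → RECV
  read 'c': RECV → LOCK
  read 'b': LOCK → SEND
  read 'b': SEND → SYNC
  read 'c': SYNC → RECV
  read 'a': RECV → READ
  read 'b': READ → LOCK
  read 'a': LOCK → HOLD
  read 'b': HOLD → RECV
  read 'a': RECV → READ
  read 'a': READ → RECV
  read 'b': RECV → LOCK
  read 'a': LOCK → HOLD
  end HOLD, accepted
w3:
  start at SEND
  read 'a': SEND → SEND
  read 'c': SEND → READ
  read 'a': READ → RECV
  read 'a': RECV → READ
  read 'c': READ → HOLD
  read 'b': HOLD → RECV
  read 'b': RECV → LOCK
  read 'a': LOCK → HOLD
  read 'c': HOLD → LOCK
  read 'c': LOCK → LOCK
  read 'a': LOCK → HOLD
  read 'c': HOLD → LOCK
  read 'a': LOCK → HOLD
  read 'b': HOLD → RECV
  read 'c': RECV → LOCK
  read 'a': LOCK → HOLD
  end HOLD, accepted
w4:
  start at SEND
  read 'a': SEND → SEND
  read 'c': SEND → READ
  read 'c': READ → HOLD
  read 'c': HOLD → LOCK
  read 'a': LOCK → HOLD
  read 'b': HOLD → RECV
  read 'b': RECV → LOCK
  read 'a': LOCK → HOLD
  read 'c': HOLD → LOCK
  read 'b': LOCK → SEND
  read 'a': SEND → SEND
  read 'c': SEND → READ
  read 'b': READ → LOCK
  read 'c': LOCK → LOCK
  read 'b': LOCK → SEND
  read 'b': SEND → SYNC
  end SYNC, rejected

2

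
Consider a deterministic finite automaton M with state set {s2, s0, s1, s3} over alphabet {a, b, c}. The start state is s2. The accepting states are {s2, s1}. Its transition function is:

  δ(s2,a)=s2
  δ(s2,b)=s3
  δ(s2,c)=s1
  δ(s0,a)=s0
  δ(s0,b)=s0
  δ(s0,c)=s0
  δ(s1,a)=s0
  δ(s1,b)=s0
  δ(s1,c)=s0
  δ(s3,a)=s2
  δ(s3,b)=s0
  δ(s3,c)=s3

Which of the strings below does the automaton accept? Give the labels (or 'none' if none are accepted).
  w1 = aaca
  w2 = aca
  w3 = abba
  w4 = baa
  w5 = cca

w4

w1: Trace: s2 -a-> s2 -a-> s2 -c-> s1 -a-> s0  → end s0, rejected
w2: Trace: s2 -a-> s2 -c-> s1 -a-> s0  → end s0, rejected
w3: Trace: s2 -a-> s2 -b-> s3 -b-> s0 -a-> s0  → end s0, rejected
w4: Trace: s2 -b-> s3 -a-> s2 -a-> s2  → end s2, accepted
w5: Trace: s2 -c-> s1 -c-> s0 -a-> s0  → end s0, rejected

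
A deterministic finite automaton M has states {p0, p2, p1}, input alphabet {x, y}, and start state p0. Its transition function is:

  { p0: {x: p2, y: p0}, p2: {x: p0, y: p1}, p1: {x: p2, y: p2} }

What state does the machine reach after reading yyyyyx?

p2

p0 → p0 → p0 → p0 → p0 → p0 → p2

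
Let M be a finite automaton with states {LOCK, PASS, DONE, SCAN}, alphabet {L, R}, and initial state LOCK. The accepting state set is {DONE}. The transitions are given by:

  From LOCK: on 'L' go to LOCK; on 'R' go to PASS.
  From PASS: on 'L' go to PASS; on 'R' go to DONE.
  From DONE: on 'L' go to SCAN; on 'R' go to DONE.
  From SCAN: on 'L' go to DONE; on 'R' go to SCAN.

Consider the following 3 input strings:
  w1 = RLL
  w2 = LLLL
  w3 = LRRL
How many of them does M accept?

0

w1: Trace: LOCK -R-> PASS -L-> PASS -L-> PASS  → end PASS, rejected
w2: Trace: LOCK -L-> LOCK -L-> LOCK -L-> LOCK -L-> LOCK  → end LOCK, rejected
w3: Trace: LOCK -L-> LOCK -R-> PASS -R-> DONE -L-> SCAN  → end SCAN, rejected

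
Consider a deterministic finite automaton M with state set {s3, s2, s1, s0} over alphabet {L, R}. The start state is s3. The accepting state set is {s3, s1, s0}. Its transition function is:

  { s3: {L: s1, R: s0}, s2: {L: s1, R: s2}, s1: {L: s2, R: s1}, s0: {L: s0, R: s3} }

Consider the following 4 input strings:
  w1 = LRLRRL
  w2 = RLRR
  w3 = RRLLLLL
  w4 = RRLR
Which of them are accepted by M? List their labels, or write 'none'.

w1: s3 → s1 → s1 → s2 → s2 → s2 → s1  → end s1, accepted
w2: s3 → s0 → s0 → s3 → s0  → end s0, accepted
w3: s3 → s0 → s3 → s1 → s2 → s1 → s2 → s1  → end s1, accepted
w4: s3 → s0 → s3 → s1 → s1  → end s1, accepted

w1, w2, w3, w4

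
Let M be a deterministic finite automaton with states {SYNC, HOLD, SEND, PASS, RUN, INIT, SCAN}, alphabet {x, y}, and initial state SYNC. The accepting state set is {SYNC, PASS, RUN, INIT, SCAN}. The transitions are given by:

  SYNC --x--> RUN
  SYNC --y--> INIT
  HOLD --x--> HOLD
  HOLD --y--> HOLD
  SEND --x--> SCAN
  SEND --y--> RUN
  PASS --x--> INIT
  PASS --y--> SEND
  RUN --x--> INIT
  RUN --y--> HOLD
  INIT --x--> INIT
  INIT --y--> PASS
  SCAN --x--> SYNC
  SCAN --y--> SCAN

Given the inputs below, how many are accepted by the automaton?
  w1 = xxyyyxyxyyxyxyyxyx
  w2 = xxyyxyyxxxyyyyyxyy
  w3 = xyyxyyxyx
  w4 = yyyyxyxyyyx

w1: SYNC → RUN → INIT → PASS → SEND → RUN → INIT → PASS → INIT → PASS → SEND → SCAN → SCAN → SYNC → INIT → PASS → INIT → PASS → INIT  → end INIT, accepted
w2: SYNC → RUN → INIT → PASS → SEND → SCAN → SCAN → SCAN → SYNC → RUN → INIT → PASS → SEND → RUN → HOLD → HOLD → HOLD → HOLD → HOLD  → end HOLD, rejected
w3: SYNC → RUN → HOLD → HOLD → HOLD → HOLD → HOLD → HOLD → HOLD → HOLD  → end HOLD, rejected
w4: SYNC → INIT → PASS → SEND → RUN → INIT → PASS → INIT → PASS → SEND → RUN → INIT  → end INIT, accepted

2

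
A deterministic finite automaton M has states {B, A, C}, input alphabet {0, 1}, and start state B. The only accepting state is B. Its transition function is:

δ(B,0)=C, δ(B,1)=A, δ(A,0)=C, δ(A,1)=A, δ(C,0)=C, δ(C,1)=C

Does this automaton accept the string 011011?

No

B → C → C → C → C → C → C
End state C is not accepting.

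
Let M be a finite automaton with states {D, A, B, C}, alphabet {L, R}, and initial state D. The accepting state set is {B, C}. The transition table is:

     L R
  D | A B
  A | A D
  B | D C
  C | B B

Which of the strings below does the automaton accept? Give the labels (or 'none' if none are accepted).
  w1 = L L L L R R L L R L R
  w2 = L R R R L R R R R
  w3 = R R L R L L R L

w2

w1:
  start at D
  read 'L': D → A
  read 'L': A → A
  read 'L': A → A
  read 'L': A → A
  read 'R': A → D
  read 'R': D → B
  read 'L': B → D
  read 'L': D → A
  read 'R': A → D
  read 'L': D → A
  read 'R': A → D
  end D, rejected
w2:
  start at D
  read 'L': D → A
  read 'R': A → D
  read 'R': D → B
  read 'R': B → C
  read 'L': C → B
  read 'R': B → C
  read 'R': C → B
  read 'R': B → C
  read 'R': C → B
  end B, accepted
w3:
  start at D
  read 'R': D → B
  read 'R': B → C
  read 'L': C → B
  read 'R': B → C
  read 'L': C → B
  read 'L': B → D
  read 'R': D → B
  read 'L': B → D
  end D, rejected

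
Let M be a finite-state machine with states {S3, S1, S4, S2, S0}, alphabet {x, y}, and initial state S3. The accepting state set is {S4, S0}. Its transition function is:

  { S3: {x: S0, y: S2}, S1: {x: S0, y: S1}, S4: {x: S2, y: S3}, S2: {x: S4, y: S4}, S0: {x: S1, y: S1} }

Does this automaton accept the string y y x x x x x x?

start at S3
read 'y': S3 → S2
read 'y': S2 → S4
read 'x': S4 → S2
read 'x': S2 → S4
read 'x': S4 → S2
read 'x': S2 → S4
read 'x': S4 → S2
read 'x': S2 → S4
End state S4 is accepting.

Yes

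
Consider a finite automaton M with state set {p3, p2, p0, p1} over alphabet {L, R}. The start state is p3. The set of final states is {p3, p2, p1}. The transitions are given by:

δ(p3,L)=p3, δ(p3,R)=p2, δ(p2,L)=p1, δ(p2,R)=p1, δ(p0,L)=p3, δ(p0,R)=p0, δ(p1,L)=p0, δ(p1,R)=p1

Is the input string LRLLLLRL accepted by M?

Trace: p3 -L-> p3 -R-> p2 -L-> p1 -L-> p0 -L-> p3 -L-> p3 -R-> p2 -L-> p1
End state p1 is accepting.

Yes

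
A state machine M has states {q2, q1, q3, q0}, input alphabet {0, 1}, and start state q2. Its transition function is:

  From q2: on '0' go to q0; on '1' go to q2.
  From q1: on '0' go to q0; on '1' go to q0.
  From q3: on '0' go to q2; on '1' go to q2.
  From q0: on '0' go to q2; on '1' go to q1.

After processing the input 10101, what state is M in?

q1

start at q2
read '1': q2 → q2
read '0': q2 → q0
read '1': q0 → q1
read '0': q1 → q0
read '1': q0 → q1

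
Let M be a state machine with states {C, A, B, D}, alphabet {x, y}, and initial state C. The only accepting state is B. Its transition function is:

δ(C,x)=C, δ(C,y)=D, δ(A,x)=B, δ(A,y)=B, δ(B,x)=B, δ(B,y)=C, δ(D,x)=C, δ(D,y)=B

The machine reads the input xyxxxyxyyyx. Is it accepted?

No

start at C
read 'x': C → C
read 'y': C → D
read 'x': D → C
read 'x': C → C
read 'x': C → C
read 'y': C → D
read 'x': D → C
read 'y': C → D
read 'y': D → B
read 'y': B → C
read 'x': C → C
End state C is not accepting.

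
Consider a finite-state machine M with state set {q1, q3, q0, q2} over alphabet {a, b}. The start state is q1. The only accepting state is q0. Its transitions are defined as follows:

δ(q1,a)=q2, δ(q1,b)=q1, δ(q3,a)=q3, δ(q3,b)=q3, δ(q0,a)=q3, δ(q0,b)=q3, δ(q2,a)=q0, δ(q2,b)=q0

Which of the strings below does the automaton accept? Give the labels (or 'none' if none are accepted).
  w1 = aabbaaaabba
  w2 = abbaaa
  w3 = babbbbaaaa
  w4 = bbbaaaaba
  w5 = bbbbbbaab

none

w1:
  start at q1
  read 'a': q1 → q2
  read 'a': q2 → q0
  read 'b': q0 → q3
  read 'b': q3 → q3
  read 'a': q3 → q3
  read 'a': q3 → q3
  read 'a': q3 → q3
  read 'a': q3 → q3
  read 'b': q3 → q3
  read 'b': q3 → q3
  read 'a': q3 → q3
  end q3, rejected
w2:
  start at q1
  read 'a': q1 → q2
  read 'b': q2 → q0
  read 'b': q0 → q3
  read 'a': q3 → q3
  read 'a': q3 → q3
  read 'a': q3 → q3
  end q3, rejected
w3:
  start at q1
  read 'b': q1 → q1
  read 'a': q1 → q2
  read 'b': q2 → q0
  read 'b': q0 → q3
  read 'b': q3 → q3
  read 'b': q3 → q3
  read 'a': q3 → q3
  read 'a': q3 → q3
  read 'a': q3 → q3
  read 'a': q3 → q3
  end q3, rejected
w4:
  start at q1
  read 'b': q1 → q1
  read 'b': q1 → q1
  read 'b': q1 → q1
  read 'a': q1 → q2
  read 'a': q2 → q0
  read 'a': q0 → q3
  read 'a': q3 → q3
  read 'b': q3 → q3
  read 'a': q3 → q3
  end q3, rejected
w5:
  start at q1
  read 'b': q1 → q1
  read 'b': q1 → q1
  read 'b': q1 → q1
  read 'b': q1 → q1
  read 'b': q1 → q1
  read 'b': q1 → q1
  read 'a': q1 → q2
  read 'a': q2 → q0
  read 'b': q0 → q3
  end q3, rejected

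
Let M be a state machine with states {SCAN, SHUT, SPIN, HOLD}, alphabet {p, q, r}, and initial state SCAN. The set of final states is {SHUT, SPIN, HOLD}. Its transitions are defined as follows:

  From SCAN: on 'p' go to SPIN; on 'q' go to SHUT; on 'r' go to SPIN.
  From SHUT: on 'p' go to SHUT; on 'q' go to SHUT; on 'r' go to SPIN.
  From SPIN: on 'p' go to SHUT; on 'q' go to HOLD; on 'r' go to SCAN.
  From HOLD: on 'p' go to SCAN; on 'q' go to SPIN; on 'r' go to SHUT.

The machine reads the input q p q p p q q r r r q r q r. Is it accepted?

Yes

start at SCAN
read 'q': SCAN → SHUT
read 'p': SHUT → SHUT
read 'q': SHUT → SHUT
read 'p': SHUT → SHUT
read 'p': SHUT → SHUT
read 'q': SHUT → SHUT
read 'q': SHUT → SHUT
read 'r': SHUT → SPIN
read 'r': SPIN → SCAN
read 'r': SCAN → SPIN
read 'q': SPIN → HOLD
read 'r': HOLD → SHUT
read 'q': SHUT → SHUT
read 'r': SHUT → SPIN
End state SPIN is accepting.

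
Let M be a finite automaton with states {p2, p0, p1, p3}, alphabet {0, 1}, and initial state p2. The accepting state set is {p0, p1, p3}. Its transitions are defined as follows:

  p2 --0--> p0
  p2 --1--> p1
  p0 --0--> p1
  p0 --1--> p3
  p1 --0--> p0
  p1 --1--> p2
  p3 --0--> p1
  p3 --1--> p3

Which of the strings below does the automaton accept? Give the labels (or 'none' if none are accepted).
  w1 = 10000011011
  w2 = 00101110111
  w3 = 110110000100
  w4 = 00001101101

w1: p2 → p1 → p0 → p1 → p0 → p1 → p0 → p3 → p3 → p1 → p2 → p1  → end p1, accepted
w2: p2 → p0 → p1 → p2 → p0 → p3 → p3 → p3 → p1 → p2 → p1 → p2  → end p2, rejected
w3: p2 → p1 → p2 → p0 → p3 → p3 → p1 → p0 → p1 → p0 → p3 → p1 → p0  → end p0, accepted
w4: p2 → p0 → p1 → p0 → p1 → p2 → p1 → p0 → p3 → p3 → p1 → p2  → end p2, rejected

w1, w3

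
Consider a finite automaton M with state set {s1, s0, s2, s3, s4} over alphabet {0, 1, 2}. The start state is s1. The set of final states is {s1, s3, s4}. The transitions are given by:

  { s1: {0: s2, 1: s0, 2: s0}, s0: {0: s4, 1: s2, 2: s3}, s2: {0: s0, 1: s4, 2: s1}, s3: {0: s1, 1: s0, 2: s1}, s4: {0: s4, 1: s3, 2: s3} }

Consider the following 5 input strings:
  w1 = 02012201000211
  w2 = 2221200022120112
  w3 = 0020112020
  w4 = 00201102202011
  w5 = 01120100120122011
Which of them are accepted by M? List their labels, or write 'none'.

w2, w4, w5

w1: s1 → s2 → s1 → s2 → s4 → s3 → s1 → s2 → s4 → s4 → s4 → s4 → s3 → s0 → s2  → end s2, rejected
w2: s1 → s0 → s3 → s1 → s0 → s3 → s1 → s2 → s0 → s3 → s1 → s0 → s3 → s1 → s0 → s2 → s1  → end s1, accepted
w3: s1 → s2 → s0 → s3 → s1 → s0 → s2 → s1 → s2 → s1 → s2  → end s2, rejected
w4: s1 → s2 → s0 → s3 → s1 → s0 → s2 → s0 → s3 → s1 → s2 → s1 → s2 → s4 → s3  → end s3, accepted
w5: s1 → s2 → s4 → s3 → s1 → s2 → s4 → s4 → s4 → s3 → s1 → s2 → s4 → s3 → s1 → s2 → s4 → s3  → end s3, accepted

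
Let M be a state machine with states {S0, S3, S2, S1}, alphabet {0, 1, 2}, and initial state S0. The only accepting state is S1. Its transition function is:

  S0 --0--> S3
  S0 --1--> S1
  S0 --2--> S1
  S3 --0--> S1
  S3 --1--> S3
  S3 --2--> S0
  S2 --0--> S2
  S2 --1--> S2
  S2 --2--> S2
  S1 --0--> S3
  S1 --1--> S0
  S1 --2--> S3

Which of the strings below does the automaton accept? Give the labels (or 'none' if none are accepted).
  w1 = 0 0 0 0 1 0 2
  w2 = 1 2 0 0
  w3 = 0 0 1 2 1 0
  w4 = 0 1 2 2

w1:
  start at S0
  read '0': S0 → S3
  read '0': S3 → S1
  read '0': S1 → S3
  read '0': S3 → S1
  read '1': S1 → S0
  read '0': S0 → S3
  read '2': S3 → S0
  end S0, rejected
w2:
  start at S0
  read '1': S0 → S1
  read '2': S1 → S3
  read '0': S3 → S1
  read '0': S1 → S3
  end S3, rejected
w3:
  start at S0
  read '0': S0 → S3
  read '0': S3 → S1
  read '1': S1 → S0
  read '2': S0 → S1
  read '1': S1 → S0
  read '0': S0 → S3
  end S3, rejected
w4:
  start at S0
  read '0': S0 → S3
  read '1': S3 → S3
  read '2': S3 → S0
  read '2': S0 → S1
  end S1, accepted

w4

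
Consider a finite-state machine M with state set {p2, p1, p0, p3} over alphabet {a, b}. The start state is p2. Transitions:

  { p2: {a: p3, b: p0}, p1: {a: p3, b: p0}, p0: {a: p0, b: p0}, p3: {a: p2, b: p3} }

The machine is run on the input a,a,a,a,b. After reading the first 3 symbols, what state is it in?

start at p2
read 'a': p2 → p3
read 'a': p3 → p2
read 'a': p2 → p3
After 3 symbols: p3.

p3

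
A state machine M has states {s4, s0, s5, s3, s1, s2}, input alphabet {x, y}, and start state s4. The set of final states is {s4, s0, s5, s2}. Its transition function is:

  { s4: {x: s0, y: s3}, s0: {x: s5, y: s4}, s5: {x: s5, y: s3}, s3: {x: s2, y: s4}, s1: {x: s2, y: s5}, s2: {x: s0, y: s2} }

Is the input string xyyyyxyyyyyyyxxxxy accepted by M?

No

Trace: s4 -x-> s0 -y-> s4 -y-> s3 -y-> s4 -y-> s3 -x-> s2 -y-> s2 -y-> s2 -y-> s2 -y-> s2 -y-> s2 -y-> s2 -y-> s2 -x-> s0 -x-> s5 -x-> s5 -x-> s5 -y-> s3
End state s3 is not accepting.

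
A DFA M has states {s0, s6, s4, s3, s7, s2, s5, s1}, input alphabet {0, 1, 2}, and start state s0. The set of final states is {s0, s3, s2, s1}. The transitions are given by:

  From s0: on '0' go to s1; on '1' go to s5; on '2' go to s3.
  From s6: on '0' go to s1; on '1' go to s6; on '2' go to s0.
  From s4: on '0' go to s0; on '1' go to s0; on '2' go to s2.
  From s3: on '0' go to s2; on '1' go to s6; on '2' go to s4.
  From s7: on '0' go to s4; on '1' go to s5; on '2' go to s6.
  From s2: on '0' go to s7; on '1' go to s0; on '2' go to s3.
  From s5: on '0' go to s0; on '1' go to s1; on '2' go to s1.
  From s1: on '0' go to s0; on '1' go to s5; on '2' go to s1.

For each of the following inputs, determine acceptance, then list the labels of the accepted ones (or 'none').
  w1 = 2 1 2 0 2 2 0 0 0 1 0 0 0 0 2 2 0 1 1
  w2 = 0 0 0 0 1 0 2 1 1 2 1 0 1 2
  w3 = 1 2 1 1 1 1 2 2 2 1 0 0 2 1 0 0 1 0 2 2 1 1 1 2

w1: s0 → s3 → s6 → s0 → s1 → s1 → s1 → s0 → s1 → s0 → s5 → s0 → s1 → s0 → s1 → s1 → s1 → s0 → s5 → s1  → end s1, accepted
w2: s0 → s1 → s0 → s1 → s0 → s5 → s0 → s3 → s6 → s6 → s0 → s5 → s0 → s5 → s1  → end s1, accepted
w3: s0 → s5 → s1 → s5 → s1 → s5 → s1 → s1 → s1 → s1 → s5 → s0 → s1 → s1 → s5 → s0 → s1 → s5 → s0 → s3 → s4 → s0 → s5 → s1 → s1  → end s1, accepted

w1, w2, w3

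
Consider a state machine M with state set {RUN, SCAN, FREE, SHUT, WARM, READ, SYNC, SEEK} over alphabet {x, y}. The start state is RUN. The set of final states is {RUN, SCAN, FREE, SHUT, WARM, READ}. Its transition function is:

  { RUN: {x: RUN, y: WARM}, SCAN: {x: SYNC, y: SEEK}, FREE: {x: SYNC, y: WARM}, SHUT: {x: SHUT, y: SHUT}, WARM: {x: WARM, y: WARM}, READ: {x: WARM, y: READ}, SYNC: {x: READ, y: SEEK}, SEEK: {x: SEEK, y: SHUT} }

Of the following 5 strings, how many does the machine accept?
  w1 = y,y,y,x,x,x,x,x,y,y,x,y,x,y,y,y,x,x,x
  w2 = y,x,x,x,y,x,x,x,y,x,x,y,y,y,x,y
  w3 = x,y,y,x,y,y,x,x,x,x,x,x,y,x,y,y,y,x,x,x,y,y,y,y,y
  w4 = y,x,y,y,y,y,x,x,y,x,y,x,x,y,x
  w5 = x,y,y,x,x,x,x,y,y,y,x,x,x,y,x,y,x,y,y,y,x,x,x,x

5

w1: RUN → WARM → WARM → WARM → WARM → WARM → WARM → WARM → WARM → WARM → WARM → WARM → WARM → WARM → WARM → WARM → WARM → WARM → WARM → WARM  → end WARM, accepted
w2: RUN → WARM → WARM → WARM → WARM → WARM → WARM → WARM → WARM → WARM → WARM → WARM → WARM → WARM → WARM → WARM → WARM  → end WARM, accepted
w3: RUN → RUN → WARM → WARM → WARM → WARM → WARM → WARM → WARM → WARM → WARM → WARM → WARM → WARM → WARM → WARM → WARM → WARM → WARM → WARM → WARM → WARM → WARM → WARM → WARM → WARM  → end WARM, accepted
w4: RUN → WARM → WARM → WARM → WARM → WARM → WARM → WARM → WARM → WARM → WARM → WARM → WARM → WARM → WARM → WARM  → end WARM, accepted
w5: RUN → RUN → WARM → WARM → WARM → WARM → WARM → WARM → WARM → WARM → WARM → WARM → WARM → WARM → WARM → WARM → WARM → WARM → WARM → WARM → WARM → WARM → WARM → WARM → WARM  → end WARM, accepted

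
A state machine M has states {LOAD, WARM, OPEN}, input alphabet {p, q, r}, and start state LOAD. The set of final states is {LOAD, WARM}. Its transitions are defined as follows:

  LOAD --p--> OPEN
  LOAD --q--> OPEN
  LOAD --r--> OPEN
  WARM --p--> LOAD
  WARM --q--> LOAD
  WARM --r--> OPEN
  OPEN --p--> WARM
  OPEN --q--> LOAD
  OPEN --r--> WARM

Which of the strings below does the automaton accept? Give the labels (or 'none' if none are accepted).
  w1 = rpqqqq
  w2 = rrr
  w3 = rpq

w3

w1: Trace: LOAD -r-> OPEN -p-> WARM -q-> LOAD -q-> OPEN -q-> LOAD -q-> OPEN  → end OPEN, rejected
w2: Trace: LOAD -r-> OPEN -r-> WARM -r-> OPEN  → end OPEN, rejected
w3: Trace: LOAD -r-> OPEN -p-> WARM -q-> LOAD  → end LOAD, accepted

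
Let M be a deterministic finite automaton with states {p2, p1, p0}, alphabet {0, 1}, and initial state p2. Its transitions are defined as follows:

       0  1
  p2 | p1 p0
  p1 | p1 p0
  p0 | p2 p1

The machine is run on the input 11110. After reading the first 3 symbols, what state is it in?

p2 → p0 → p1 → p0
After 3 symbols: p0.

p0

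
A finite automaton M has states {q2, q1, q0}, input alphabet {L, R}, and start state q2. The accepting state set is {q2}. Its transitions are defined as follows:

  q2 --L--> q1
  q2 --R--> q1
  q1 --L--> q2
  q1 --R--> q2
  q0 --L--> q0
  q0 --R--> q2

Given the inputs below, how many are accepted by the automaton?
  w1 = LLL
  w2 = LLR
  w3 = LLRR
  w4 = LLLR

2

w1:
  start at q2
  read 'L': q2 → q1
  read 'L': q1 → q2
  read 'L': q2 → q1
  end q1, rejected
w2:
  start at q2
  read 'L': q2 → q1
  read 'L': q1 → q2
  read 'R': q2 → q1
  end q1, rejected
w3:
  start at q2
  read 'L': q2 → q1
  read 'L': q1 → q2
  read 'R': q2 → q1
  read 'R': q1 → q2
  end q2, accepted
w4:
  start at q2
  read 'L': q2 → q1
  read 'L': q1 → q2
  read 'L': q2 → q1
  read 'R': q1 → q2
  end q2, accepted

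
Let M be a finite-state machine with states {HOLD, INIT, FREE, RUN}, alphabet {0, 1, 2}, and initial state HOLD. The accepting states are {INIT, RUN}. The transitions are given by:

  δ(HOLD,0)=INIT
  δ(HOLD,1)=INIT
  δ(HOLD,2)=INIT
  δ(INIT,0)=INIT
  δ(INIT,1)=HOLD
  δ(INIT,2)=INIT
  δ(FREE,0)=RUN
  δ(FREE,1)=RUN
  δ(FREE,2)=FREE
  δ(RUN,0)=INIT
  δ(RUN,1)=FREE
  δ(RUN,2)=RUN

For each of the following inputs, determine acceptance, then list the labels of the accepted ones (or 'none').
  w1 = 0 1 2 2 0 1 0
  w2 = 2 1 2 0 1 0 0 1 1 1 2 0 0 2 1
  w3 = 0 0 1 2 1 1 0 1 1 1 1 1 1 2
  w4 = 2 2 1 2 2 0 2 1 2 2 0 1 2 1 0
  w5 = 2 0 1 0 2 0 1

w1: HOLD → INIT → HOLD → INIT → INIT → INIT → HOLD → INIT  → end INIT, accepted
w2: HOLD → INIT → HOLD → INIT → INIT → HOLD → INIT → INIT → HOLD → INIT → HOLD → INIT → INIT → INIT → INIT → HOLD  → end HOLD, rejected
w3: HOLD → INIT → INIT → HOLD → INIT → HOLD → INIT → INIT → HOLD → INIT → HOLD → INIT → HOLD → INIT → INIT  → end INIT, accepted
w4: HOLD → INIT → INIT → HOLD → INIT → INIT → INIT → INIT → HOLD → INIT → INIT → INIT → HOLD → INIT → HOLD → INIT  → end INIT, accepted
w5: HOLD → INIT → INIT → HOLD → INIT → INIT → INIT → HOLD  → end HOLD, rejected

w1, w3, w4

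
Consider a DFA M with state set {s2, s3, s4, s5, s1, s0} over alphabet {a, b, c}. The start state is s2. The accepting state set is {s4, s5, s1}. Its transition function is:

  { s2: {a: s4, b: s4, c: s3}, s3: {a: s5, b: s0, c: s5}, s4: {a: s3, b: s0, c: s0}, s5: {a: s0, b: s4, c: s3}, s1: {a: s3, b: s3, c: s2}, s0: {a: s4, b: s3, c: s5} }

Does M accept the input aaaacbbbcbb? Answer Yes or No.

No

start at s2
read 'a': s2 → s4
read 'a': s4 → s3
read 'a': s3 → s5
read 'a': s5 → s0
read 'c': s0 → s5
read 'b': s5 → s4
read 'b': s4 → s0
read 'b': s0 → s3
read 'c': s3 → s5
read 'b': s5 → s4
read 'b': s4 → s0
End state s0 is not accepting.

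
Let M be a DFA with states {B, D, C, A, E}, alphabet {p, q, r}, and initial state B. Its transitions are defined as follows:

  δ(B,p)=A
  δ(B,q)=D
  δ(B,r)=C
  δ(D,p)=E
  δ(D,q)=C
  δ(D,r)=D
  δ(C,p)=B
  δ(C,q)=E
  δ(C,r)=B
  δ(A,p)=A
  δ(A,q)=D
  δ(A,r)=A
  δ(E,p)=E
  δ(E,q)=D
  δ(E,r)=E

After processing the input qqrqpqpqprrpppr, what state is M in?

start at B
read 'q': B → D
read 'q': D → C
read 'r': C → B
read 'q': B → D
read 'p': D → E
read 'q': E → D
read 'p': D → E
read 'q': E → D
read 'p': D → E
read 'r': E → E
read 'r': E → E
read 'p': E → E
read 'p': E → E
read 'p': E → E
read 'r': E → E

E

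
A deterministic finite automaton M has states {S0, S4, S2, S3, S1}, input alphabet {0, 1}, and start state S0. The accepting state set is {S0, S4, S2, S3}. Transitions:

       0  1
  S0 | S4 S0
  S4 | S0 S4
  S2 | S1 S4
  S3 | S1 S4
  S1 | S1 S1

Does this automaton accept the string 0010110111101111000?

S0 → S4 → S0 → S0 → S4 → S4 → S4 → S0 → S0 → S0 → S0 → S0 → S4 → S4 → S4 → S4 → S4 → S0 → S4 → S0
End state S0 is accepting.

Yes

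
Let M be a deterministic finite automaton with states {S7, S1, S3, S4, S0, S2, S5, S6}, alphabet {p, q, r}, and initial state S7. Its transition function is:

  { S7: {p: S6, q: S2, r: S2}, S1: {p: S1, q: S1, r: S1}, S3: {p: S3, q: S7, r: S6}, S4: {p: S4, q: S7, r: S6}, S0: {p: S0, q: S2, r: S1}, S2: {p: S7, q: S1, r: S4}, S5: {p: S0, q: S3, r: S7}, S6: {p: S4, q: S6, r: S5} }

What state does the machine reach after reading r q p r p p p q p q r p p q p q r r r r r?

start at S7
read 'r': S7 → S2
read 'q': S2 → S1
read 'p': S1 → S1
read 'r': S1 → S1
read 'p': S1 → S1
read 'p': S1 → S1
read 'p': S1 → S1
read 'q': S1 → S1
read 'p': S1 → S1
read 'q': S1 → S1
read 'r': S1 → S1
read 'p': S1 → S1
read 'p': S1 → S1
read 'q': S1 → S1
read 'p': S1 → S1
read 'q': S1 → S1
read 'r': S1 → S1
read 'r': S1 → S1
read 'r': S1 → S1
read 'r': S1 → S1
read 'r': S1 → S1

S1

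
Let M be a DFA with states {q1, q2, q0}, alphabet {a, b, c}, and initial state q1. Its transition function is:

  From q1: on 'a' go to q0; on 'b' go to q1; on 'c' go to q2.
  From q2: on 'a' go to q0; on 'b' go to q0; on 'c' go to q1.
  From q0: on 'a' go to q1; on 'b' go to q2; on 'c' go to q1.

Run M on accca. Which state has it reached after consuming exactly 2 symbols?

q1

q1 → q0 → q1
After 2 symbols: q1.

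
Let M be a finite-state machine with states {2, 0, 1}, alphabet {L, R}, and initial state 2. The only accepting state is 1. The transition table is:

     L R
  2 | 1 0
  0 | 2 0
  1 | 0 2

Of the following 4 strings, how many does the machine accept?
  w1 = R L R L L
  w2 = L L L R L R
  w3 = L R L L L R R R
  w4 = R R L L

2

w1: Trace: 2 -R-> 0 -L-> 2 -R-> 0 -L-> 2 -L-> 1  → end 1, accepted
w2: Trace: 2 -L-> 1 -L-> 0 -L-> 2 -R-> 0 -L-> 2 -R-> 0  → end 0, rejected
w3: Trace: 2 -L-> 1 -R-> 2 -L-> 1 -L-> 0 -L-> 2 -R-> 0 -R-> 0 -R-> 0  → end 0, rejected
w4: Trace: 2 -R-> 0 -R-> 0 -L-> 2 -L-> 1  → end 1, accepted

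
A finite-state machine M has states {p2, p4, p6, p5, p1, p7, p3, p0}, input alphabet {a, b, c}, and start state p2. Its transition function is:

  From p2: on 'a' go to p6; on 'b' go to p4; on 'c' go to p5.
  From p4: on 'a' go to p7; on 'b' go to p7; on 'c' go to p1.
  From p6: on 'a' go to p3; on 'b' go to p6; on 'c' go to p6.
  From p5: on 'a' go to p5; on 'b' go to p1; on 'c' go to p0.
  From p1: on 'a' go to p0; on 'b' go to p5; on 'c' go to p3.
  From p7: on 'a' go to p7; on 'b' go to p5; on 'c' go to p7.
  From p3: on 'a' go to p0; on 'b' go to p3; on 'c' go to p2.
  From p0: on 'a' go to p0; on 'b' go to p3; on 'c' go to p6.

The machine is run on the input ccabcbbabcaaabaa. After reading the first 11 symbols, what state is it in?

p2 → p5 → p0 → p0 → p3 → p2 → p4 → p7 → p7 → p5 → p0 → p0
After 11 symbols: p0.

p0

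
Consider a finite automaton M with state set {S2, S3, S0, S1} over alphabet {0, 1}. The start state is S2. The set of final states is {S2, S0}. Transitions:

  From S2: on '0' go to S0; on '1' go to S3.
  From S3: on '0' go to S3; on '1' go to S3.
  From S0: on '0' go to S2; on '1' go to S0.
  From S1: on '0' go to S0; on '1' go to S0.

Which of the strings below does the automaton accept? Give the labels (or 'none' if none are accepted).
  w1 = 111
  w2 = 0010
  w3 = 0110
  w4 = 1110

w1:
  start at S2
  read '1': S2 → S3
  read '1': S3 → S3
  read '1': S3 → S3
  end S3, rejected
w2:
  start at S2
  read '0': S2 → S0
  read '0': S0 → S2
  read '1': S2 → S3
  read '0': S3 → S3
  end S3, rejected
w3:
  start at S2
  read '0': S2 → S0
  read '1': S0 → S0
  read '1': S0 → S0
  read '0': S0 → S2
  end S2, accepted
w4:
  start at S2
  read '1': S2 → S3
  read '1': S3 → S3
  read '1': S3 → S3
  read '0': S3 → S3
  end S3, rejected

w3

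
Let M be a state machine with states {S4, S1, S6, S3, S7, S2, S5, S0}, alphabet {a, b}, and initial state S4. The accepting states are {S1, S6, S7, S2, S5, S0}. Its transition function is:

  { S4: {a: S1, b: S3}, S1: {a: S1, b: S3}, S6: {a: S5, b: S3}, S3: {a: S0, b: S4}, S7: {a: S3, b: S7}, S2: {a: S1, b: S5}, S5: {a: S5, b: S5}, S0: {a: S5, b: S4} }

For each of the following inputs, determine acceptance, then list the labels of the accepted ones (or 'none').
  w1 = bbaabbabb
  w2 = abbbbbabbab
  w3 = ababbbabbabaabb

w1:
  start at S4
  read 'b': S4 → S3
  read 'b': S3 → S4
  read 'a': S4 → S1
  read 'a': S1 → S1
  read 'b': S1 → S3
  read 'b': S3 → S4
  read 'a': S4 → S1
  read 'b': S1 → S3
  read 'b': S3 → S4
  end S4, rejected
w2:
  start at S4
  read 'a': S4 → S1
  read 'b': S1 → S3
  read 'b': S3 → S4
  read 'b': S4 → S3
  read 'b': S3 → S4
  read 'b': S4 → S3
  read 'a': S3 → S0
  read 'b': S0 → S4
  read 'b': S4 → S3
  read 'a': S3 → S0
  read 'b': S0 → S4
  end S4, rejected
w3:
  start at S4
  read 'a': S4 → S1
  read 'b': S1 → S3
  read 'a': S3 → S0
  read 'b': S0 → S4
  read 'b': S4 → S3
  read 'b': S3 → S4
  read 'a': S4 → S1
  read 'b': S1 → S3
  read 'b': S3 → S4
  read 'a': S4 → S1
  read 'b': S1 → S3
  read 'a': S3 → S0
  read 'a': S0 → S5
  read 'b': S5 → S5
  read 'b': S5 → S5
  end S5, accepted

w3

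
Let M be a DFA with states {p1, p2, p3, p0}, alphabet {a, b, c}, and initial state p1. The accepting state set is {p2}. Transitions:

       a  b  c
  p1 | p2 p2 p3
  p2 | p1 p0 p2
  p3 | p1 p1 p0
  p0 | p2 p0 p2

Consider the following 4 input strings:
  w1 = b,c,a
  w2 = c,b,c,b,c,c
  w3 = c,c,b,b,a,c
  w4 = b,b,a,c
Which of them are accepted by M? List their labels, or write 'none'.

w3, w4

w1: p1 → p2 → p2 → p1  → end p1, rejected
w2: p1 → p3 → p1 → p3 → p1 → p3 → p0  → end p0, rejected
w3: p1 → p3 → p0 → p0 → p0 → p2 → p2  → end p2, accepted
w4: p1 → p2 → p0 → p2 → p2  → end p2, accepted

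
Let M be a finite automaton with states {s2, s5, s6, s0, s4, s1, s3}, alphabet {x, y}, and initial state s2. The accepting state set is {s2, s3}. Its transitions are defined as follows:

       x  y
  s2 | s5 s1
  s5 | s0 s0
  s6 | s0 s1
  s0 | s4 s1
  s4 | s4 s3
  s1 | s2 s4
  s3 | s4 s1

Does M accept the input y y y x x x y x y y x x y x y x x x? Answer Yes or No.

start at s2
read 'y': s2 → s1
read 'y': s1 → s4
read 'y': s4 → s3
read 'x': s3 → s4
read 'x': s4 → s4
read 'x': s4 → s4
read 'y': s4 → s3
read 'x': s3 → s4
read 'y': s4 → s3
read 'y': s3 → s1
read 'x': s1 → s2
read 'x': s2 → s5
read 'y': s5 → s0
read 'x': s0 → s4
read 'y': s4 → s3
read 'x': s3 → s4
read 'x': s4 → s4
read 'x': s4 → s4
End state s4 is not accepting.

No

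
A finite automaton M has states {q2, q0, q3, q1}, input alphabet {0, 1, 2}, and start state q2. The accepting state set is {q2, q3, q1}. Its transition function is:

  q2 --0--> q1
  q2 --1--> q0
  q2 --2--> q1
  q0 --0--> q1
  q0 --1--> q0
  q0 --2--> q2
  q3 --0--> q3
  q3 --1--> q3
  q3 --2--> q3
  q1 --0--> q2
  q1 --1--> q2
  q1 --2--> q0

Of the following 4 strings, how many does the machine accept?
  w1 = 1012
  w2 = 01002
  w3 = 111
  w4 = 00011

w1: q2 → q0 → q1 → q2 → q1  → end q1, accepted
w2: q2 → q1 → q2 → q1 → q2 → q1  → end q1, accepted
w3: q2 → q0 → q0 → q0  → end q0, rejected
w4: q2 → q1 → q2 → q1 → q2 → q0  → end q0, rejected

2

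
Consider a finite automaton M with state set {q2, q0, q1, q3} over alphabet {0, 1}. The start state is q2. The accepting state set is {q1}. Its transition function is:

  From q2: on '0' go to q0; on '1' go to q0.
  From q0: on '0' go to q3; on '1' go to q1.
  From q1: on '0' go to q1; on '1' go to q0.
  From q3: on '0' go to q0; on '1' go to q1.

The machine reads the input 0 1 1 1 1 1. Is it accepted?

Yes

q2 → q0 → q1 → q0 → q1 → q0 → q1
End state q1 is accepting.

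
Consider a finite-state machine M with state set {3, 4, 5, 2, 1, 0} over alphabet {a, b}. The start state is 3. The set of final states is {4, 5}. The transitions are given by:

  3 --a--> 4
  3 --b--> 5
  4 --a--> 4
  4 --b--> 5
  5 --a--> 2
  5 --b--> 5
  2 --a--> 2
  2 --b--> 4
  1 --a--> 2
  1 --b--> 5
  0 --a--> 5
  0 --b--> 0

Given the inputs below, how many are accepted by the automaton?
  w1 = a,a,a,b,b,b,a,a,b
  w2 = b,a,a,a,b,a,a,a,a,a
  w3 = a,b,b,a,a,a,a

w1: Trace: 3 -a-> 4 -a-> 4 -a-> 4 -b-> 5 -b-> 5 -b-> 5 -a-> 2 -a-> 2 -b-> 4  → end 4, accepted
w2: Trace: 3 -b-> 5 -a-> 2 -a-> 2 -a-> 2 -b-> 4 -a-> 4 -a-> 4 -a-> 4 -a-> 4 -a-> 4  → end 4, accepted
w3: Trace: 3 -a-> 4 -b-> 5 -b-> 5 -a-> 2 -a-> 2 -a-> 2 -a-> 2  → end 2, rejected

2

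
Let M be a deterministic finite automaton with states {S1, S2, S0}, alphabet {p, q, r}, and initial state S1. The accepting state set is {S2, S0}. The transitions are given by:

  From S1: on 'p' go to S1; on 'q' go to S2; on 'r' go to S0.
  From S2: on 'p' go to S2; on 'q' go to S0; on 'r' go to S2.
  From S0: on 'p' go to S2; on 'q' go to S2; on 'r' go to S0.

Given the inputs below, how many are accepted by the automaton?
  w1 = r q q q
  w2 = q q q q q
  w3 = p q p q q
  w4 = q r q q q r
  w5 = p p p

w1: S1 → S0 → S2 → S0 → S2  → end S2, accepted
w2: S1 → S2 → S0 → S2 → S0 → S2  → end S2, accepted
w3: S1 → S1 → S2 → S2 → S0 → S2  → end S2, accepted
w4: S1 → S2 → S2 → S0 → S2 → S0 → S0  → end S0, accepted
w5: S1 → S1 → S1 → S1  → end S1, rejected

4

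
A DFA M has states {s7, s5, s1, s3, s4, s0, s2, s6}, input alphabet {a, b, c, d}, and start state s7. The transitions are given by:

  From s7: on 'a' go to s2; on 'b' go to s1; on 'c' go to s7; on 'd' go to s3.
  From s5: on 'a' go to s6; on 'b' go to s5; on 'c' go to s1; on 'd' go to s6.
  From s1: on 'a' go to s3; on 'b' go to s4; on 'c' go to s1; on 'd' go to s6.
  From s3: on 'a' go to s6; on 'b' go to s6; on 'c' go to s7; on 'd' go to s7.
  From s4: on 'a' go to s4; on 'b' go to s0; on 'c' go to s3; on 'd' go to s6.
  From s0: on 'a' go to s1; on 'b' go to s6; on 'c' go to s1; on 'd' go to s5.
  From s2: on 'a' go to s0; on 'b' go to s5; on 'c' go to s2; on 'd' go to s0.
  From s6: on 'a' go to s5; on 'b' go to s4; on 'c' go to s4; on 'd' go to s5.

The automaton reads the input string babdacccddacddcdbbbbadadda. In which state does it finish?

s6

Trace: s7 -b-> s1 -a-> s3 -b-> s6 -d-> s5 -a-> s6 -c-> s4 -c-> s3 -c-> s7 -d-> s3 -d-> s7 -a-> s2 -c-> s2 -d-> s0 -d-> s5 -c-> s1 -d-> s6 -b-> s4 -b-> s0 -b-> s6 -b-> s4 -a-> s4 -d-> s6 -a-> s5 -d-> s6 -d-> s5 -a-> s6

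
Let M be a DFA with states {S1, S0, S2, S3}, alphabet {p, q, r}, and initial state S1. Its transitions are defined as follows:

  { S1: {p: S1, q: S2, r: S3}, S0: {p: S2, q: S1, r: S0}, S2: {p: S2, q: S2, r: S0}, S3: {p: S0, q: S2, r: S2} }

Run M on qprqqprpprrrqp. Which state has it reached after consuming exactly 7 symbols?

S0

start at S1
read 'q': S1 → S2
read 'p': S2 → S2
read 'r': S2 → S0
read 'q': S0 → S1
read 'q': S1 → S2
read 'p': S2 → S2
read 'r': S2 → S0
After 7 symbols: S0.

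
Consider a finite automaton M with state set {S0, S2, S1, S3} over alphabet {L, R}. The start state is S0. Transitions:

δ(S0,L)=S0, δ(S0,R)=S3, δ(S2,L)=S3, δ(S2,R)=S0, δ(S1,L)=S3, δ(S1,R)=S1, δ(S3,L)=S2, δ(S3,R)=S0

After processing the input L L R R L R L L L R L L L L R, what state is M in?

start at S0
read 'L': S0 → S0
read 'L': S0 → S0
read 'R': S0 → S3
read 'R': S3 → S0
read 'L': S0 → S0
read 'R': S0 → S3
read 'L': S3 → S2
read 'L': S2 → S3
read 'L': S3 → S2
read 'R': S2 → S0
read 'L': S0 → S0
read 'L': S0 → S0
read 'L': S0 → S0
read 'L': S0 → S0
read 'R': S0 → S3

S3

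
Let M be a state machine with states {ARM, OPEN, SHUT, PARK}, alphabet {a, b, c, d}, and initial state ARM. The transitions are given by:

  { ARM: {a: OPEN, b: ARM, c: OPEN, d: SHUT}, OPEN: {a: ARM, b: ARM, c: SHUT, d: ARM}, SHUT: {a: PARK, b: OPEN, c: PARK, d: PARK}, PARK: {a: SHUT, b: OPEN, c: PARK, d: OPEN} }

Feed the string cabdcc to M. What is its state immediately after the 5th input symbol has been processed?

start at ARM
read 'c': ARM → OPEN
read 'a': OPEN → ARM
read 'b': ARM → ARM
read 'd': ARM → SHUT
read 'c': SHUT → PARK
After 5 symbols: PARK.

PARK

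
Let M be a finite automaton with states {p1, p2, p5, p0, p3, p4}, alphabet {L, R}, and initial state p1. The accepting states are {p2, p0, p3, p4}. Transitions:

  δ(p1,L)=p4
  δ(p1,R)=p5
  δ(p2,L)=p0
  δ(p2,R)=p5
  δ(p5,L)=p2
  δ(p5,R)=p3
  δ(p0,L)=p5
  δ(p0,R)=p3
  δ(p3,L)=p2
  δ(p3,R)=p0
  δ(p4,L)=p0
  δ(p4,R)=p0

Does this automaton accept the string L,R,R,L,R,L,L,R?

start at p1
read 'L': p1 → p4
read 'R': p4 → p0
read 'R': p0 → p3
read 'L': p3 → p2
read 'R': p2 → p5
read 'L': p5 → p2
read 'L': p2 → p0
read 'R': p0 → p3
End state p3 is accepting.

Yes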